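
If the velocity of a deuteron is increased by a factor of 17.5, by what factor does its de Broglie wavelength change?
The wavelength decreases by a factor of 17.5.

From λ = h/(mv), the wavelength is inversely proportional to velocity:

λ ∝ 1/v

If v → 17.5v, then λ → λ/17.5

When velocity is increased by a factor of 17.5, the wavelength decreases by a factor of 17.5.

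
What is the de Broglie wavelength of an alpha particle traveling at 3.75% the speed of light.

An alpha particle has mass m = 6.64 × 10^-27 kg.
8.88 × 10^-15 m

Using the de Broglie relation λ = h/(mv):

v = 3.75% × c = 1.124 × 10^7 m/s

λ = h/(mv)
λ = (6.626 × 10^-34 J·s) / (6.64 × 10^-27 kg × 1.124 × 10^7 m/s)
λ = 8.88 × 10^-15 m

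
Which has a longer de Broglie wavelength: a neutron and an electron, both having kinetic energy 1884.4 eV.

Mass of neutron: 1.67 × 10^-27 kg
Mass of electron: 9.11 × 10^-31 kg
The electron has the longer wavelength.

Using λ = h/√(2mKE):

For neutron: λ₁ = h/√(2m₁KE) = 6.60 × 10^-13 m
For electron: λ₂ = h/√(2m₂KE) = 2.83 × 10^-11 m

Since λ ∝ 1/√m at constant kinetic energy, the lighter particle has the longer wavelength.

The electron has the longer de Broglie wavelength.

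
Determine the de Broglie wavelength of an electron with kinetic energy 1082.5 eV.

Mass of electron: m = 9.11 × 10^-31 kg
3.73 × 10^-11 m

Using λ = h/√(2mKE):

First convert KE to Joules: KE = 1082.5 eV = 1.734 × 10^-16 J

λ = h/√(2mKE)
λ = (6.626 × 10^-34 J·s) / √(2 × 9.11 × 10^-31 kg × 1.734 × 10^-16 J)
λ = 3.73 × 10^-11 m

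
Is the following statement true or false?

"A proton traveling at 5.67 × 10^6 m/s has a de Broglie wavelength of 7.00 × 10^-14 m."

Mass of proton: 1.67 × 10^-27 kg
True

The claim is correct.

Using λ = h/(mv):
λ = (6.626 × 10^-34 J·s) / (1.67 × 10^-27 kg × 5.67 × 10^6 m/s)
λ = 7.00 × 10^-14 m

This matches the claimed value.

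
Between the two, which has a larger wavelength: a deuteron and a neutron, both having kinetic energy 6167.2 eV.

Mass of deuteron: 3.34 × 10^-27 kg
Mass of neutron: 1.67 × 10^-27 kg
The neutron has the longer wavelength.

Using λ = h/√(2mKE):

For deuteron: λ₁ = h/√(2m₁KE) = 2.58 × 10^-13 m
For neutron: λ₂ = h/√(2m₂KE) = 3.65 × 10^-13 m

Since λ ∝ 1/√m at constant kinetic energy, the lighter particle has the longer wavelength.

The neutron has the longer de Broglie wavelength.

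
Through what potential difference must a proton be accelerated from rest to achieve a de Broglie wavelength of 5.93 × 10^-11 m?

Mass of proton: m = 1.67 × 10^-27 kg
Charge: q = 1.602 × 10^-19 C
2.33 × 10^-1 V

From λ = h/√(2mqV), we solve for V:

λ² = h²/(2mqV)
V = h²/(2mqλ²)
V = (6.626 × 10^-34 J·s)² / (2 × 1.67 × 10^-27 kg × 1.602 × 10^-19 C × (5.93 × 10^-11 m)²)
V = 2.33 × 10^-1 V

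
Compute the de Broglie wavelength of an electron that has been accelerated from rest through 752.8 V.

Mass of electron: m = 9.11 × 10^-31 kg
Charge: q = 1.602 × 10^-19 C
4.47 × 10^-11 m

When a particle is accelerated through voltage V, it gains kinetic energy KE = qV.

The de Broglie wavelength is then λ = h/√(2mqV):

λ = h/√(2mqV)
λ = (6.626 × 10^-34 J·s) / √(2 × 9.11 × 10^-31 kg × 1.602 × 10^-19 C × 752.8 V)
λ = 4.47 × 10^-11 m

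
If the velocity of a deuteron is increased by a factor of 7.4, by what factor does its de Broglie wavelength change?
The wavelength decreases by a factor of 7.4.

From λ = h/(mv), the wavelength is inversely proportional to velocity:

λ ∝ 1/v

If v → 7.4v, then λ → λ/7.4

When velocity is increased by a factor of 7.4, the wavelength decreases by a factor of 7.4.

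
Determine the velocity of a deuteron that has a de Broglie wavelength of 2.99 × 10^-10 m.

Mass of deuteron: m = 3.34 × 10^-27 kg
6.63 × 10^2 m/s

From the de Broglie relation λ = h/(mv), we solve for v:

v = h/(mλ)
v = (6.626 × 10^-34 J·s) / (3.34 × 10^-27 kg × 2.99 × 10^-10 m)
v = 6.63 × 10^2 m/s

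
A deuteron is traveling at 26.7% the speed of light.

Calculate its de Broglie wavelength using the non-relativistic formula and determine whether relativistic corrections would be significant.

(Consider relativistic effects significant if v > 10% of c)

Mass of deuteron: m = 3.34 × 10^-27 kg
Yes, relativistic corrections are needed.

Using the non-relativistic de Broglie formula λ = h/(mv):

v = 26.7% × c = 8.004 × 10^7 m/s

λ = h/(mv)
λ = (6.626 × 10^-34 J·s) / (3.34 × 10^-27 kg × 8.004 × 10^7 m/s)
λ = 2.48 × 10^-15 m

Since v = 26.7% of c > 10% of c, relativistic corrections ARE significant and the actual wavelength would differ from this non-relativistic estimate.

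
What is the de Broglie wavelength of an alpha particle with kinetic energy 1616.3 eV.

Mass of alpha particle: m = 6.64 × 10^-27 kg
3.57 × 10^-13 m

Using λ = h/√(2mKE):

First convert KE to Joules: KE = 1616.3 eV = 2.590 × 10^-16 J

λ = h/√(2mKE)
λ = (6.626 × 10^-34 J·s) / √(2 × 6.64 × 10^-27 kg × 2.590 × 10^-16 J)
λ = 3.57 × 10^-13 m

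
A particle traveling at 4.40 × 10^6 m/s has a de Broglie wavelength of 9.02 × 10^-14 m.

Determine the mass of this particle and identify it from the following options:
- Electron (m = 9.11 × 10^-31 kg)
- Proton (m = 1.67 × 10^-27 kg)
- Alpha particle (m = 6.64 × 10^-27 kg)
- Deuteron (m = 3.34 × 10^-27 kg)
The particle is a proton.

From λ = h/(mv), solve for mass:

m = h/(λv)
m = (6.626 × 10^-34 J·s) / (9.02 × 10^-14 m × 4.40 × 10^6 m/s)
m = 1.67 × 10^-27 kg

Comparing with the listed masses, this is closest to a proton.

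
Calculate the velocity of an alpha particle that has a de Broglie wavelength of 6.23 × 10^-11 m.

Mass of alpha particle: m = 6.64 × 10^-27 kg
1.60 × 10^3 m/s

From the de Broglie relation λ = h/(mv), we solve for v:

v = h/(mλ)
v = (6.626 × 10^-34 J·s) / (6.64 × 10^-27 kg × 6.23 × 10^-11 m)
v = 1.60 × 10^3 m/s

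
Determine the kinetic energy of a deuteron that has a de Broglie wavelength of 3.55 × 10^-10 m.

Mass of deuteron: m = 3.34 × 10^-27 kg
5.22 × 10^-22 J (or 3.26 × 10^-3 eV)

From λ = h/√(2mKE), we solve for KE:

λ² = h²/(2mKE)
KE = h²/(2mλ²)
KE = (6.626 × 10^-34 J·s)² / (2 × 3.34 × 10^-27 kg × (3.55 × 10^-10 m)²)
KE = 5.22 × 10^-22 J
KE = 3.26 × 10^-3 eV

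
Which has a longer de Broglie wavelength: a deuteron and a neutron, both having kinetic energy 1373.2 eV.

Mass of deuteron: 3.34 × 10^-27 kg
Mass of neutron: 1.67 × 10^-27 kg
The neutron has the longer wavelength.

Using λ = h/√(2mKE):

For deuteron: λ₁ = h/√(2m₁KE) = 5.47 × 10^-13 m
For neutron: λ₂ = h/√(2m₂KE) = 7.73 × 10^-13 m

Since λ ∝ 1/√m at constant kinetic energy, the lighter particle has the longer wavelength.

The neutron has the longer de Broglie wavelength.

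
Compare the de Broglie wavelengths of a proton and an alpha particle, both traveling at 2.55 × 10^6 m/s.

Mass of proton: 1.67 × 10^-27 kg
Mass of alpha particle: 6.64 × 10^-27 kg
The proton has the longer wavelength.

Using λ = h/(mv), since both particles have the same velocity, the wavelength depends only on mass.

For proton: λ₁ = h/(m₁v) = 1.56 × 10^-13 m
For alpha particle: λ₂ = h/(m₂v) = 3.91 × 10^-14 m

Since λ ∝ 1/m at constant velocity, the lighter particle has the longer wavelength.

The proton has the longer de Broglie wavelength.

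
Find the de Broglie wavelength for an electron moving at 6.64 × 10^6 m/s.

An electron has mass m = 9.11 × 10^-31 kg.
1.10 × 10^-10 m

Using the de Broglie relation λ = h/(mv):

λ = h/(mv)
λ = (6.626 × 10^-34 J·s) / (9.11 × 10^-31 kg × 6.64 × 10^6 m/s)
λ = 1.10 × 10^-10 m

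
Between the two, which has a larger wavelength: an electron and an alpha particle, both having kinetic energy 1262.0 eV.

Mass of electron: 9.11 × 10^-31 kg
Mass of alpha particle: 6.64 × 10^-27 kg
The electron has the longer wavelength.

Using λ = h/√(2mKE):

For electron: λ₁ = h/√(2m₁KE) = 3.45 × 10^-11 m
For alpha particle: λ₂ = h/√(2m₂KE) = 4.04 × 10^-13 m

Since λ ∝ 1/√m at constant kinetic energy, the lighter particle has the longer wavelength.

The electron has the longer de Broglie wavelength.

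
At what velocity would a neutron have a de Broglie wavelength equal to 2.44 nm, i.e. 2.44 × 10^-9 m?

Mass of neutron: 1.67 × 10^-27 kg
1.63 × 10^2 m/s

From λ = h/(mv), solve for v:

v = h/(mλ)
v = (6.626 × 10^-34 J·s) / (1.67 × 10^-27 kg × 2.44 × 10^-9 m)
v = 1.63 × 10^2 m/s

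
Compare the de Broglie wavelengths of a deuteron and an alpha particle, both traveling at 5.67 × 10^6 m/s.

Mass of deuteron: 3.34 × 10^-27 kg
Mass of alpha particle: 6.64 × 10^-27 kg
The deuteron has the longer wavelength.

Using λ = h/(mv), since both particles have the same velocity, the wavelength depends only on mass.

For deuteron: λ₁ = h/(m₁v) = 3.50 × 10^-14 m
For alpha particle: λ₂ = h/(m₂v) = 1.76 × 10^-14 m

Since λ ∝ 1/m at constant velocity, the lighter particle has the longer wavelength.

The deuteron has the longer de Broglie wavelength.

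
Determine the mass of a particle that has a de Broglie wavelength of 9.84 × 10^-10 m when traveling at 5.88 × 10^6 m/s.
1.15 × 10^-31 kg

From the de Broglie relation λ = h/(mv), we solve for m:

m = h/(λv)
m = (6.626 × 10^-34 J·s) / (9.84 × 10^-10 m × 5.88 × 10^6 m/s)
m = 1.15 × 10^-31 kg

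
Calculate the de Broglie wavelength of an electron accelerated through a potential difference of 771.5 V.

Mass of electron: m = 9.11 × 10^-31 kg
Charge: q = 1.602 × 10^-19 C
4.42 × 10^-11 m

When a particle is accelerated through voltage V, it gains kinetic energy KE = qV.

The de Broglie wavelength is then λ = h/√(2mqV):

λ = h/√(2mqV)
λ = (6.626 × 10^-34 J·s) / √(2 × 9.11 × 10^-31 kg × 1.602 × 10^-19 C × 771.5 V)
λ = 4.42 × 10^-11 m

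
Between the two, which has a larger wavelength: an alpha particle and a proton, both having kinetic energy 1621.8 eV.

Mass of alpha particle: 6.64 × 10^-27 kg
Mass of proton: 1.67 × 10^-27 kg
The proton has the longer wavelength.

Using λ = h/√(2mKE):

For alpha particle: λ₁ = h/√(2m₁KE) = 3.57 × 10^-13 m
For proton: λ₂ = h/√(2m₂KE) = 7.11 × 10^-13 m

Since λ ∝ 1/√m at constant kinetic energy, the lighter particle has the longer wavelength.

The proton has the longer de Broglie wavelength.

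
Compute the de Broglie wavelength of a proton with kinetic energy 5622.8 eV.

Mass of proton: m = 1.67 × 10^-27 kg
3.82 × 10^-13 m

Using λ = h/√(2mKE):

First convert KE to Joules: KE = 5622.8 eV = 9.009 × 10^-16 J

λ = h/√(2mKE)
λ = (6.626 × 10^-34 J·s) / √(2 × 1.67 × 10^-27 kg × 9.009 × 10^-16 J)
λ = 3.82 × 10^-13 m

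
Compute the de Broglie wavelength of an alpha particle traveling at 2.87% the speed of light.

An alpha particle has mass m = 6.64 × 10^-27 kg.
1.16 × 10^-14 m

Using the de Broglie relation λ = h/(mv):

v = 2.87% × c = 8.604 × 10^6 m/s

λ = h/(mv)
λ = (6.626 × 10^-34 J·s) / (6.64 × 10^-27 kg × 8.604 × 10^6 m/s)
λ = 1.16 × 10^-14 m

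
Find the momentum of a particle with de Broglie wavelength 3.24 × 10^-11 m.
2.05 × 10^-23 kg·m/s

From the de Broglie relation λ = h/p, we solve for p:

p = h/λ
p = (6.626 × 10^-34 J·s) / (3.24 × 10^-11 m)
p = 2.05 × 10^-23 kg·m/s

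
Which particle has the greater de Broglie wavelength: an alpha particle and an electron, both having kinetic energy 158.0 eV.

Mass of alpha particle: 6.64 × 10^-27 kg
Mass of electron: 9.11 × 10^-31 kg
The electron has the longer wavelength.

Using λ = h/√(2mKE):

For alpha particle: λ₁ = h/√(2m₁KE) = 1.14 × 10^-12 m
For electron: λ₂ = h/√(2m₂KE) = 9.76 × 10^-11 m

Since λ ∝ 1/√m at constant kinetic energy, the lighter particle has the longer wavelength.

The electron has the longer de Broglie wavelength.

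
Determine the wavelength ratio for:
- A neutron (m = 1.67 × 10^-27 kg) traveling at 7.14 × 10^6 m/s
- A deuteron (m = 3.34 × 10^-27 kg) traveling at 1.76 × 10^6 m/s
λ₁/λ₂ = 0.493

Using λ = h/(mv):

λ₁ = h/(m₁v₁) = 5.56 × 10^-14 m
λ₂ = h/(m₂v₂) = 1.13 × 10^-13 m

Ratio λ₁/λ₂ = (m₂v₂)/(m₁v₁)
         = (3.34 × 10^-27 kg × 1.76 × 10^6 m/s) / (1.67 × 10^-27 kg × 7.14 × 10^6 m/s)
         = 0.493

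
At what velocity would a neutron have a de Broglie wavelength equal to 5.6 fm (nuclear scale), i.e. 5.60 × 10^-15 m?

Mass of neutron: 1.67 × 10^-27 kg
7.09 × 10^7 m/s

From λ = h/(mv), solve for v:

v = h/(mλ)
v = (6.626 × 10^-34 J·s) / (1.67 × 10^-27 kg × 5.60 × 10^-15 m)
v = 7.09 × 10^7 m/s

Note: This velocity is 23.6% of the speed of light, so relativistic corrections would be needed for a more accurate calculation.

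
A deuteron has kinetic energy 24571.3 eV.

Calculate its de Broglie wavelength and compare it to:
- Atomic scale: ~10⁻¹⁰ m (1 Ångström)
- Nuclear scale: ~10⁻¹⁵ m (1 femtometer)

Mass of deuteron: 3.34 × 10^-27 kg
λ = 1.29 × 10^-13 m, which is between nuclear and atomic scales.

Using λ = h/√(2mKE):

KE = 24571.3 eV = 3.937 × 10^-15 J

λ = h/√(2mKE)
λ = (6.626 × 10^-34 J·s) / √(2 × 3.34 × 10^-27 kg × 3.937 × 10^-15 J)
λ = 1.29 × 10^-13 m

Comparison:
- Atomic scale (10⁻¹⁰ m): λ is 0.0013× this size
- Nuclear scale (10⁻¹⁵ m): λ is 1.3e+02× this size

The wavelength is between nuclear and atomic scales.

This wavelength is appropriate for probing atomic structure but too large for nuclear physics experiments.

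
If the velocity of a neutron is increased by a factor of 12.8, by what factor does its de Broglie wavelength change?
The wavelength decreases by a factor of 12.8.

From λ = h/(mv), the wavelength is inversely proportional to velocity:

λ ∝ 1/v

If v → 12.8v, then λ → λ/12.8

When velocity is increased by a factor of 12.8, the wavelength decreases by a factor of 12.8.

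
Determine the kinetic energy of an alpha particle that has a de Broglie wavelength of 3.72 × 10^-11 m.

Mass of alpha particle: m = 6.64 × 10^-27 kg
2.39 × 10^-20 J (or 0.149 eV)

From λ = h/√(2mKE), we solve for KE:

λ² = h²/(2mKE)
KE = h²/(2mλ²)
KE = (6.626 × 10^-34 J·s)² / (2 × 6.64 × 10^-27 kg × (3.72 × 10^-11 m)²)
KE = 2.39 × 10^-20 J
KE = 0.149 eV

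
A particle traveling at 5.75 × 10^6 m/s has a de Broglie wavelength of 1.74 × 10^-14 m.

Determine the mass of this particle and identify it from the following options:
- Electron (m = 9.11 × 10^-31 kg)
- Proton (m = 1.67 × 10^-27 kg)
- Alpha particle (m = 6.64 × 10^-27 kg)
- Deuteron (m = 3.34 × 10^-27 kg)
The particle is an alpha particle.

From λ = h/(mv), solve for mass:

m = h/(λv)
m = (6.626 × 10^-34 J·s) / (1.74 × 10^-14 m × 5.75 × 10^6 m/s)
m = 6.62 × 10^-27 kg

Comparing with the listed masses, this is closest to an alpha particle.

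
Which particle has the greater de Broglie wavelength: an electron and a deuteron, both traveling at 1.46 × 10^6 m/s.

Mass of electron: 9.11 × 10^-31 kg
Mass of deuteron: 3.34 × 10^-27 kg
The electron has the longer wavelength.

Using λ = h/(mv), since both particles have the same velocity, the wavelength depends only on mass.

For electron: λ₁ = h/(m₁v) = 4.98 × 10^-10 m
For deuteron: λ₂ = h/(m₂v) = 1.36 × 10^-13 m

Since λ ∝ 1/m at constant velocity, the lighter particle has the longer wavelength.

The electron has the longer de Broglie wavelength.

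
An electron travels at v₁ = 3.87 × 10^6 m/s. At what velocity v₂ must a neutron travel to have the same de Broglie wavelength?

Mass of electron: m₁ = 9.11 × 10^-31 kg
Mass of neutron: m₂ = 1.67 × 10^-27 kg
v₂ = 2.11 × 10^3 m/s

For equal de Broglie wavelengths: λ₁ = λ₂

h/(m₁v₁) = h/(m₂v₂)
m₁v₁ = m₂v₂
v₂ = v₁ · (m₁/m₂)

v₂ = 3.87 × 10^6 m/s × (9.11 × 10^-31 kg / 1.67 × 10^-27 kg)
v₂ = 2.11 × 10^3 m/s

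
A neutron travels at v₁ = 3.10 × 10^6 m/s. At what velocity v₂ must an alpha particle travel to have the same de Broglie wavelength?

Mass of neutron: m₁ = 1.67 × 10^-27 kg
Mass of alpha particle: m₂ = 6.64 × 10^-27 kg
v₂ = 7.80 × 10^5 m/s

For equal de Broglie wavelengths: λ₁ = λ₂

h/(m₁v₁) = h/(m₂v₂)
m₁v₁ = m₂v₂
v₂ = v₁ · (m₁/m₂)

v₂ = 3.10 × 10^6 m/s × (1.67 × 10^-27 kg / 6.64 × 10^-27 kg)
v₂ = 7.80 × 10^5 m/s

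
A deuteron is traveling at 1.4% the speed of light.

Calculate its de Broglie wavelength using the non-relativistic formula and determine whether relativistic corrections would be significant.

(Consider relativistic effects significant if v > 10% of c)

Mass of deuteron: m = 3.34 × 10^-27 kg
No, relativistic corrections are not needed.

Using the non-relativistic de Broglie formula λ = h/(mv):

v = 1.4% × c = 4.197 × 10^6 m/s

λ = h/(mv)
λ = (6.626 × 10^-34 J·s) / (3.34 × 10^-27 kg × 4.197 × 10^6 m/s)
λ = 4.73 × 10^-14 m

Since v = 1.4% of c < 10% of c, relativistic corrections are NOT significant and this non-relativistic result is a good approximation.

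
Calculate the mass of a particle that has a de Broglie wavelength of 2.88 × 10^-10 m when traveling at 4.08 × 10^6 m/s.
5.64 × 10^-31 kg

From the de Broglie relation λ = h/(mv), we solve for m:

m = h/(λv)
m = (6.626 × 10^-34 J·s) / (2.88 × 10^-10 m × 4.08 × 10^6 m/s)
m = 5.64 × 10^-31 kg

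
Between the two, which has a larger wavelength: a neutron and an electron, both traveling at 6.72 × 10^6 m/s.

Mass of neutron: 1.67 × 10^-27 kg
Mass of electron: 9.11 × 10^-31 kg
The electron has the longer wavelength.

Using λ = h/(mv), since both particles have the same velocity, the wavelength depends only on mass.

For neutron: λ₁ = h/(m₁v) = 5.90 × 10^-14 m
For electron: λ₂ = h/(m₂v) = 1.08 × 10^-10 m

Since λ ∝ 1/m at constant velocity, the lighter particle has the longer wavelength.

The electron has the longer de Broglie wavelength.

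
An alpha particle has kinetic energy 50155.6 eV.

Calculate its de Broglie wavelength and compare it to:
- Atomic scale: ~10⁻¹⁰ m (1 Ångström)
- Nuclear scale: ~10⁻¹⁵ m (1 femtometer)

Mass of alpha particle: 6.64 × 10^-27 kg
λ = 6.41 × 10^-14 m, which is between nuclear and atomic scales.

Using λ = h/√(2mKE):

KE = 50155.6 eV = 8.036 × 10^-15 J

λ = h/√(2mKE)
λ = (6.626 × 10^-34 J·s) / √(2 × 6.64 × 10^-27 kg × 8.036 × 10^-15 J)
λ = 6.41 × 10^-14 m

Comparison:
- Atomic scale (10⁻¹⁰ m): λ is 0.00064× this size
- Nuclear scale (10⁻¹⁵ m): λ is 64× this size

The wavelength is between nuclear and atomic scales.

This wavelength is appropriate for probing atomic structure but too large for nuclear physics experiments.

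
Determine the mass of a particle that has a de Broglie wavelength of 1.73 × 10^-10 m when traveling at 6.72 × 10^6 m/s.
5.70 × 10^-31 kg

From the de Broglie relation λ = h/(mv), we solve for m:

m = h/(λv)
m = (6.626 × 10^-34 J·s) / (1.73 × 10^-10 m × 6.72 × 10^6 m/s)
m = 5.70 × 10^-31 kg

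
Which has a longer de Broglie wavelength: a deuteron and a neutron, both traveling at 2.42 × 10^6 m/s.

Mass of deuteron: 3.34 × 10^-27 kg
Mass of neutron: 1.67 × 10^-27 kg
The neutron has the longer wavelength.

Using λ = h/(mv), since both particles have the same velocity, the wavelength depends only on mass.

For deuteron: λ₁ = h/(m₁v) = 8.20 × 10^-14 m
For neutron: λ₂ = h/(m₂v) = 1.64 × 10^-13 m

Since λ ∝ 1/m at constant velocity, the lighter particle has the longer wavelength.

The neutron has the longer de Broglie wavelength.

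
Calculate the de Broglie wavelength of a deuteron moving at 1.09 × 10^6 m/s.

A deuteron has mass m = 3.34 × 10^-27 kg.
1.82 × 10^-13 m

Using the de Broglie relation λ = h/(mv):

λ = h/(mv)
λ = (6.626 × 10^-34 J·s) / (3.34 × 10^-27 kg × 1.09 × 10^6 m/s)
λ = 1.82 × 10^-13 m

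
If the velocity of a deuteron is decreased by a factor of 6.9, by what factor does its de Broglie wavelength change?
The wavelength increases by a factor of 6.9.

From λ = h/(mv), the wavelength is inversely proportional to velocity:

λ ∝ 1/v

If v → v/6.9, then λ → 6.9λ

When velocity is decreased by a factor of 6.9, the wavelength increases by a factor of 6.9.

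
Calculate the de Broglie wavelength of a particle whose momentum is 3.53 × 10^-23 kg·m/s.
1.88 × 10^-11 m

Using the de Broglie relation λ = h/p:

λ = h/p
λ = (6.626 × 10^-34 J·s) / (3.53 × 10^-23 kg·m/s)
λ = 1.88 × 10^-11 m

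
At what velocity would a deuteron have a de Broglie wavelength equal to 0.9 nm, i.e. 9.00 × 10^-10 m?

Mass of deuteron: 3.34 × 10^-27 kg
2.20 × 10^2 m/s

From λ = h/(mv), solve for v:

v = h/(mλ)
v = (6.626 × 10^-34 J·s) / (3.34 × 10^-27 kg × 9.00 × 10^-10 m)
v = 2.20 × 10^2 m/s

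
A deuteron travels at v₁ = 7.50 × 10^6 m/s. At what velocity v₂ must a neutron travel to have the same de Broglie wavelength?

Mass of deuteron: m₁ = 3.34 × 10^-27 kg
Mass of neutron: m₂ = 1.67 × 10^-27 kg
v₂ = 1.50 × 10^7 m/s

For equal de Broglie wavelengths: λ₁ = λ₂

h/(m₁v₁) = h/(m₂v₂)
m₁v₁ = m₂v₂
v₂ = v₁ · (m₁/m₂)

v₂ = 7.50 × 10^6 m/s × (3.34 × 10^-27 kg / 1.67 × 10^-27 kg)
v₂ = 1.50 × 10^7 m/s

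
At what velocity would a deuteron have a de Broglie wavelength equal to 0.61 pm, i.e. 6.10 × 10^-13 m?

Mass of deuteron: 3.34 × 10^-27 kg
3.25 × 10^5 m/s

From λ = h/(mv), solve for v:

v = h/(mλ)
v = (6.626 × 10^-34 J·s) / (3.34 × 10^-27 kg × 6.10 × 10^-13 m)
v = 3.25 × 10^5 m/s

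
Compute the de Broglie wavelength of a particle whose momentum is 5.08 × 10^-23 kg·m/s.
1.30 × 10^-11 m

Using the de Broglie relation λ = h/p:

λ = h/p
λ = (6.626 × 10^-34 J·s) / (5.08 × 10^-23 kg·m/s)
λ = 1.30 × 10^-11 m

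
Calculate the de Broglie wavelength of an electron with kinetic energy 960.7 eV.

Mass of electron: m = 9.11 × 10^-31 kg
3.96 × 10^-11 m

Using λ = h/√(2mKE):

First convert KE to Joules: KE = 960.7 eV = 1.539 × 10^-16 J

λ = h/√(2mKE)
λ = (6.626 × 10^-34 J·s) / √(2 × 9.11 × 10^-31 kg × 1.539 × 10^-16 J)
λ = 3.96 × 10^-11 m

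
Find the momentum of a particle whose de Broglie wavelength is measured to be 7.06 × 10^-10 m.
9.39 × 10^-25 kg·m/s

From the de Broglie relation λ = h/p, we solve for p:

p = h/λ
p = (6.626 × 10^-34 J·s) / (7.06 × 10^-10 m)
p = 9.39 × 10^-25 kg·m/s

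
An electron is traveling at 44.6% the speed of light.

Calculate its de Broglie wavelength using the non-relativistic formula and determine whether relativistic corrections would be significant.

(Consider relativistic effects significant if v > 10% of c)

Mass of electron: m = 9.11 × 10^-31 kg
Yes, relativistic corrections are needed.

Using the non-relativistic de Broglie formula λ = h/(mv):

v = 44.6% × c = 1.337 × 10^8 m/s

λ = h/(mv)
λ = (6.626 × 10^-34 J·s) / (9.11 × 10^-31 kg × 1.337 × 10^8 m/s)
λ = 5.44 × 10^-12 m

Since v = 44.6% of c > 10% of c, relativistic corrections ARE significant and the actual wavelength would differ from this non-relativistic estimate.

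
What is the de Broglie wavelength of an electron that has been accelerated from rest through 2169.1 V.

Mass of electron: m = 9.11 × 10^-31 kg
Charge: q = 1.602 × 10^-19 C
2.63 × 10^-11 m

When a particle is accelerated through voltage V, it gains kinetic energy KE = qV.

The de Broglie wavelength is then λ = h/√(2mqV):

λ = h/√(2mqV)
λ = (6.626 × 10^-34 J·s) / √(2 × 9.11 × 10^-31 kg × 1.602 × 10^-19 C × 2169.1 V)
λ = 2.63 × 10^-11 m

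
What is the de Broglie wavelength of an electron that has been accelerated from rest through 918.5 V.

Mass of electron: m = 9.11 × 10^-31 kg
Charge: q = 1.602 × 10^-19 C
4.05 × 10^-11 m

When a particle is accelerated through voltage V, it gains kinetic energy KE = qV.

The de Broglie wavelength is then λ = h/√(2mqV):

λ = h/√(2mqV)
λ = (6.626 × 10^-34 J·s) / √(2 × 9.11 × 10^-31 kg × 1.602 × 10^-19 C × 918.5 V)
λ = 4.05 × 10^-11 m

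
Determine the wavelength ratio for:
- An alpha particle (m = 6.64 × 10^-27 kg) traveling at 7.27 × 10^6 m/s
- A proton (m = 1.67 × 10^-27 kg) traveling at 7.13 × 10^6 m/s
λ₁/λ₂ = 0.247

Using λ = h/(mv):

λ₁ = h/(m₁v₁) = 1.37 × 10^-14 m
λ₂ = h/(m₂v₂) = 5.56 × 10^-14 m

Ratio λ₁/λ₂ = (m₂v₂)/(m₁v₁)
         = (1.67 × 10^-27 kg × 7.13 × 10^6 m/s) / (6.64 × 10^-27 kg × 7.27 × 10^6 m/s)
         = 0.247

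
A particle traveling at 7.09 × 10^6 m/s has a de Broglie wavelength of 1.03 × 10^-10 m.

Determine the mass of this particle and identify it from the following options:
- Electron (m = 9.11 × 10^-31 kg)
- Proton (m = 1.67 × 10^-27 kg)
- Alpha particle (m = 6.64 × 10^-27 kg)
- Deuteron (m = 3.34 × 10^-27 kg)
The particle is an electron.

From λ = h/(mv), solve for mass:

m = h/(λv)
m = (6.626 × 10^-34 J·s) / (1.03 × 10^-10 m × 7.09 × 10^6 m/s)
m = 9.07 × 10^-31 kg

Comparing with the listed masses, this is closest to an electron.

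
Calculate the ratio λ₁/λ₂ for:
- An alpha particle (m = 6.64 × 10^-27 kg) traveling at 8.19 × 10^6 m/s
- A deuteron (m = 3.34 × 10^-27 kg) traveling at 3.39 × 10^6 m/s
λ₁/λ₂ = 0.208

Using λ = h/(mv):

λ₁ = h/(m₁v₁) = 1.22 × 10^-14 m
λ₂ = h/(m₂v₂) = 5.85 × 10^-14 m

Ratio λ₁/λ₂ = (m₂v₂)/(m₁v₁)
         = (3.34 × 10^-27 kg × 3.39 × 10^6 m/s) / (6.64 × 10^-27 kg × 8.19 × 10^6 m/s)
         = 0.208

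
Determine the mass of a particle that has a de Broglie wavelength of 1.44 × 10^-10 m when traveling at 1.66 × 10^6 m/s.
2.77 × 10^-30 kg

From the de Broglie relation λ = h/(mv), we solve for m:

m = h/(λv)
m = (6.626 × 10^-34 J·s) / (1.44 × 10^-10 m × 1.66 × 10^6 m/s)
m = 2.77 × 10^-30 kg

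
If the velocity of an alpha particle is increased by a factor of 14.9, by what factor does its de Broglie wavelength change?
The wavelength decreases by a factor of 14.9.

From λ = h/(mv), the wavelength is inversely proportional to velocity:

λ ∝ 1/v

If v → 14.9v, then λ → λ/14.9

When velocity is increased by a factor of 14.9, the wavelength decreases by a factor of 14.9.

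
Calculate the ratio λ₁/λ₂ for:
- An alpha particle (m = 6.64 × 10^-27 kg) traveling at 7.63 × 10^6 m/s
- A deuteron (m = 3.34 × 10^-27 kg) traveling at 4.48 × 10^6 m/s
λ₁/λ₂ = 0.295

Using λ = h/(mv):

λ₁ = h/(m₁v₁) = 1.31 × 10^-14 m
λ₂ = h/(m₂v₂) = 4.43 × 10^-14 m

Ratio λ₁/λ₂ = (m₂v₂)/(m₁v₁)
         = (3.34 × 10^-27 kg × 4.48 × 10^6 m/s) / (6.64 × 10^-27 kg × 7.63 × 10^6 m/s)
         = 0.295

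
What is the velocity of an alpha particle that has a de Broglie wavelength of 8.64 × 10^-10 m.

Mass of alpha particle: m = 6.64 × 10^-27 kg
1.15 × 10^2 m/s

From the de Broglie relation λ = h/(mv), we solve for v:

v = h/(mλ)
v = (6.626 × 10^-34 J·s) / (6.64 × 10^-27 kg × 8.64 × 10^-10 m)
v = 1.15 × 10^2 m/s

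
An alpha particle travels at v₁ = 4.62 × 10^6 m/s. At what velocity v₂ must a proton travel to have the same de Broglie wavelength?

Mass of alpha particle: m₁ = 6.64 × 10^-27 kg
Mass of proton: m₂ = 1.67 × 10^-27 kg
v₂ = 1.84 × 10^7 m/s

For equal de Broglie wavelengths: λ₁ = λ₂

h/(m₁v₁) = h/(m₂v₂)
m₁v₁ = m₂v₂
v₂ = v₁ · (m₁/m₂)

v₂ = 4.62 × 10^6 m/s × (6.64 × 10^-27 kg / 1.67 × 10^-27 kg)
v₂ = 1.84 × 10^7 m/s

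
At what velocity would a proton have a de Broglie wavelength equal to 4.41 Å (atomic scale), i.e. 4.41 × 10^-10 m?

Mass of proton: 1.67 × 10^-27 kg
9.00 × 10^2 m/s

From λ = h/(mv), solve for v:

v = h/(mλ)
v = (6.626 × 10^-34 J·s) / (1.67 × 10^-27 kg × 4.41 × 10^-10 m)
v = 9.00 × 10^2 m/s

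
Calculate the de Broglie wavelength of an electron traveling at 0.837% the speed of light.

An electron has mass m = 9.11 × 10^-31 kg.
2.90 × 10^-10 m

Using the de Broglie relation λ = h/(mv):

v = 0.837% × c = 2.509 × 10^6 m/s

λ = h/(mv)
λ = (6.626 × 10^-34 J·s) / (9.11 × 10^-31 kg × 2.509 × 10^6 m/s)
λ = 2.90 × 10^-10 m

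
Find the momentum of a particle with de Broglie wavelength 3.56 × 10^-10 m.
1.86 × 10^-24 kg·m/s

From the de Broglie relation λ = h/p, we solve for p:

p = h/λ
p = (6.626 × 10^-34 J·s) / (3.56 × 10^-10 m)
p = 1.86 × 10^-24 kg·m/s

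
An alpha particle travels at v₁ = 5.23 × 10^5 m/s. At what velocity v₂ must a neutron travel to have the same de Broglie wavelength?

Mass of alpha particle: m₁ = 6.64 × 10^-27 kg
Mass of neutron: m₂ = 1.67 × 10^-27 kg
v₂ = 2.08 × 10^6 m/s

For equal de Broglie wavelengths: λ₁ = λ₂

h/(m₁v₁) = h/(m₂v₂)
m₁v₁ = m₂v₂
v₂ = v₁ · (m₁/m₂)

v₂ = 5.23 × 10^5 m/s × (6.64 × 10^-27 kg / 1.67 × 10^-27 kg)
v₂ = 2.08 × 10^6 m/s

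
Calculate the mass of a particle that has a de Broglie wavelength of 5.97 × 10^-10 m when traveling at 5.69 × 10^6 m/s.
1.95 × 10^-31 kg

From the de Broglie relation λ = h/(mv), we solve for m:

m = h/(λv)
m = (6.626 × 10^-34 J·s) / (5.97 × 10^-10 m × 5.69 × 10^6 m/s)
m = 1.95 × 10^-31 kg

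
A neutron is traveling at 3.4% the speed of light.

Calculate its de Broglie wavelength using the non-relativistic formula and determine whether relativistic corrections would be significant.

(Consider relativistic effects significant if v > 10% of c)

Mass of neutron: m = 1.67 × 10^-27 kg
No, relativistic corrections are not needed.

Using the non-relativistic de Broglie formula λ = h/(mv):

v = 3.4% × c = 1.019 × 10^7 m/s

λ = h/(mv)
λ = (6.626 × 10^-34 J·s) / (1.67 × 10^-27 kg × 1.019 × 10^7 m/s)
λ = 3.89 × 10^-14 m

Since v = 3.4% of c < 10% of c, relativistic corrections are NOT significant and this non-relativistic result is a good approximation.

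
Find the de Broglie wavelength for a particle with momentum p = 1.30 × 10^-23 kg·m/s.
5.10 × 10^-11 m

Using the de Broglie relation λ = h/p:

λ = h/p
λ = (6.626 × 10^-34 J·s) / (1.30 × 10^-23 kg·m/s)
λ = 5.10 × 10^-11 m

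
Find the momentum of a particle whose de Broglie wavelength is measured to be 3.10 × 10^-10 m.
2.14 × 10^-24 kg·m/s

From the de Broglie relation λ = h/p, we solve for p:

p = h/λ
p = (6.626 × 10^-34 J·s) / (3.10 × 10^-10 m)
p = 2.14 × 10^-24 kg·m/s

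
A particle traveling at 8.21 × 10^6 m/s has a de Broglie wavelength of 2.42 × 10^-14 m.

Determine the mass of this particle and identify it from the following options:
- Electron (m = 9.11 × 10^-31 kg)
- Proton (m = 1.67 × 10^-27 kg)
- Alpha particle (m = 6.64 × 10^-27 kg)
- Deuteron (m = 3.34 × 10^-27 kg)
The particle is a deuteron.

From λ = h/(mv), solve for mass:

m = h/(λv)
m = (6.626 × 10^-34 J·s) / (2.42 × 10^-14 m × 8.21 × 10^6 m/s)
m = 3.33 × 10^-27 kg

Comparing with the listed masses, this is closest to a deuteron.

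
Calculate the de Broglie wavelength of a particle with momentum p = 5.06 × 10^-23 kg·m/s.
1.31 × 10^-11 m

Using the de Broglie relation λ = h/p:

λ = h/p
λ = (6.626 × 10^-34 J·s) / (5.06 × 10^-23 kg·m/s)
λ = 1.31 × 10^-11 m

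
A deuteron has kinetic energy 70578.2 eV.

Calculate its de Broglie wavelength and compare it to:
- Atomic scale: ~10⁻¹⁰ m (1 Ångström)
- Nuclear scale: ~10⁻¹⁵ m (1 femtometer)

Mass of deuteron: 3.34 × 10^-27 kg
λ = 7.62 × 10^-14 m, which is between nuclear and atomic scales.

Using λ = h/√(2mKE):

KE = 70578.2 eV = 1.131 × 10^-14 J

λ = h/√(2mKE)
λ = (6.626 × 10^-34 J·s) / √(2 × 3.34 × 10^-27 kg × 1.131 × 10^-14 J)
λ = 7.62 × 10^-14 m

Comparison:
- Atomic scale (10⁻¹⁰ m): λ is 0.00076× this size
- Nuclear scale (10⁻¹⁵ m): λ is 76× this size

The wavelength is between nuclear and atomic scales.

This wavelength is appropriate for probing atomic structure but too large for nuclear physics experiments.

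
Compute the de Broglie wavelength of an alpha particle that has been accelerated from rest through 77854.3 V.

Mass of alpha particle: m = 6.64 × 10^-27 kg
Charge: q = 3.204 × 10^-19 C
3.64 × 10^-14 m

When a particle is accelerated through voltage V, it gains kinetic energy KE = qV.

The de Broglie wavelength is then λ = h/√(2mqV):

λ = h/√(2mqV)
λ = (6.626 × 10^-34 J·s) / √(2 × 6.64 × 10^-27 kg × 3.204 × 10^-19 C × 77854.3 V)
λ = 3.64 × 10^-14 m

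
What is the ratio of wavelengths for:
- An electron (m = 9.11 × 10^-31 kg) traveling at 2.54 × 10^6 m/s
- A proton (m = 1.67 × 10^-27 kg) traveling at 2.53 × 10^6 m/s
λ₁/λ₂ = 1.83 × 10^3

Using λ = h/(mv):

λ₁ = h/(m₁v₁) = 2.86 × 10^-10 m
λ₂ = h/(m₂v₂) = 1.57 × 10^-13 m

Ratio λ₁/λ₂ = (m₂v₂)/(m₁v₁)
         = (1.67 × 10^-27 kg × 2.53 × 10^6 m/s) / (9.11 × 10^-31 kg × 2.54 × 10^6 m/s)
         = 1.83 × 10^3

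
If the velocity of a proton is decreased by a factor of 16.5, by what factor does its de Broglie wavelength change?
The wavelength increases by a factor of 16.5.

From λ = h/(mv), the wavelength is inversely proportional to velocity:

λ ∝ 1/v

If v → v/16.5, then λ → 16.5λ

When velocity is decreased by a factor of 16.5, the wavelength increases by a factor of 16.5.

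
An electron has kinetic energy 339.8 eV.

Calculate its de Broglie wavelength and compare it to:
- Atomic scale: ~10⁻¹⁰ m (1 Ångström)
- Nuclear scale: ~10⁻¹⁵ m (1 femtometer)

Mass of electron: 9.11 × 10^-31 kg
λ = 6.65 × 10^-11 m, which is between nuclear and atomic scales.

Using λ = h/√(2mKE):

KE = 339.8 eV = 5.444 × 10^-17 J

λ = h/√(2mKE)
λ = (6.626 × 10^-34 J·s) / √(2 × 9.11 × 10^-31 kg × 5.444 × 10^-17 J)
λ = 6.65 × 10^-11 m

Comparison:
- Atomic scale (10⁻¹⁰ m): λ is 0.67× this size
- Nuclear scale (10⁻¹⁵ m): λ is 6.7e+04× this size

The wavelength is between nuclear and atomic scales.

This wavelength is appropriate for probing atomic structure but too large for nuclear physics experiments.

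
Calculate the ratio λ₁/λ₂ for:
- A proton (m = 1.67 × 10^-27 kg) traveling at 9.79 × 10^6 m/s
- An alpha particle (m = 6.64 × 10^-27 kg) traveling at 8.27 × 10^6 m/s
λ₁/λ₂ = 3.36

Using λ = h/(mv):

λ₁ = h/(m₁v₁) = 4.05 × 10^-14 m
λ₂ = h/(m₂v₂) = 1.21 × 10^-14 m

Ratio λ₁/λ₂ = (m₂v₂)/(m₁v₁)
         = (6.64 × 10^-27 kg × 8.27 × 10^6 m/s) / (1.67 × 10^-27 kg × 9.79 × 10^6 m/s)
         = 3.36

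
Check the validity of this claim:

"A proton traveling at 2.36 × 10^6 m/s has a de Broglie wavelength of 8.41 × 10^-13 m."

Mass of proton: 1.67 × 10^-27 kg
False

The claim is incorrect.

Using λ = h/(mv):
λ = (6.626 × 10^-34 J·s) / (1.67 × 10^-27 kg × 2.36 × 10^6 m/s)
λ = 1.68 × 10^-13 m

The actual wavelength differs from the claimed 8.41 × 10^-13 m.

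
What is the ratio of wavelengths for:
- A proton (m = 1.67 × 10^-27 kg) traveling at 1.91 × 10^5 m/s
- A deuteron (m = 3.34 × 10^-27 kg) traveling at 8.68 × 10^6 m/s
λ₁/λ₂ = 90.9

Using λ = h/(mv):

λ₁ = h/(m₁v₁) = 2.08 × 10^-12 m
λ₂ = h/(m₂v₂) = 2.29 × 10^-14 m

Ratio λ₁/λ₂ = (m₂v₂)/(m₁v₁)
         = (3.34 × 10^-27 kg × 8.68 × 10^6 m/s) / (1.67 × 10^-27 kg × 1.91 × 10^5 m/s)
         = 90.9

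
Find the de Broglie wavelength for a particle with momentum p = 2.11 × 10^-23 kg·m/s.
3.14 × 10^-11 m

Using the de Broglie relation λ = h/p:

λ = h/p
λ = (6.626 × 10^-34 J·s) / (2.11 × 10^-23 kg·m/s)
λ = 3.14 × 10^-11 m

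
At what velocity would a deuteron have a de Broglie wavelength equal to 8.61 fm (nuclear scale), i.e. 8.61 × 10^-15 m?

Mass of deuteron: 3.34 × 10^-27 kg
2.30 × 10^7 m/s

From λ = h/(mv), solve for v:

v = h/(mλ)
v = (6.626 × 10^-34 J·s) / (3.34 × 10^-27 kg × 8.61 × 10^-15 m)
v = 2.30 × 10^7 m/s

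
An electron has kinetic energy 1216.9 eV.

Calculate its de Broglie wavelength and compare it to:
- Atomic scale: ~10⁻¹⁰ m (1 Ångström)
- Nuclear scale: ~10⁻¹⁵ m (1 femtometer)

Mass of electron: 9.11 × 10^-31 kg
λ = 3.52 × 10^-11 m, which is between nuclear and atomic scales.

Using λ = h/√(2mKE):

KE = 1216.9 eV = 1.950 × 10^-16 J

λ = h/√(2mKE)
λ = (6.626 × 10^-34 J·s) / √(2 × 9.11 × 10^-31 kg × 1.950 × 10^-16 J)
λ = 3.52 × 10^-11 m

Comparison:
- Atomic scale (10⁻¹⁰ m): λ is 0.35× this size
- Nuclear scale (10⁻¹⁵ m): λ is 3.5e+04× this size

The wavelength is between nuclear and atomic scales.

This wavelength is appropriate for probing atomic structure but too large for nuclear physics experiments.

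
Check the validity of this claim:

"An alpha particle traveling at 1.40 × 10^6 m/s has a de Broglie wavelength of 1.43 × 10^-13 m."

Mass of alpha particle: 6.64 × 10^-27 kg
False

The claim is incorrect.

Using λ = h/(mv):
λ = (6.626 × 10^-34 J·s) / (6.64 × 10^-27 kg × 1.40 × 10^6 m/s)
λ = 7.13 × 10^-14 m

The actual wavelength differs from the claimed 1.43 × 10^-13 m.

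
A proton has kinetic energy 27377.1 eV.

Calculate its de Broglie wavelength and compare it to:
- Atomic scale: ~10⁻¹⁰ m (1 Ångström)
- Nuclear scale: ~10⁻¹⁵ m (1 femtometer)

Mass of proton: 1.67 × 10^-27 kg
λ = 1.73 × 10^-13 m, which is between nuclear and atomic scales.

Using λ = h/√(2mKE):

KE = 27377.1 eV = 4.386 × 10^-15 J

λ = h/√(2mKE)
λ = (6.626 × 10^-34 J·s) / √(2 × 1.67 × 10^-27 kg × 4.386 × 10^-15 J)
λ = 1.73 × 10^-13 m

Comparison:
- Atomic scale (10⁻¹⁰ m): λ is 0.0017× this size
- Nuclear scale (10⁻¹⁵ m): λ is 1.7e+02× this size

The wavelength is between nuclear and atomic scales.

This wavelength is appropriate for probing atomic structure but too large for nuclear physics experiments.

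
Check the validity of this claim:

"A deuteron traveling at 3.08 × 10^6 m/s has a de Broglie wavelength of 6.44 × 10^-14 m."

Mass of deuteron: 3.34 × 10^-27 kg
True

The claim is correct.

Using λ = h/(mv):
λ = (6.626 × 10^-34 J·s) / (3.34 × 10^-27 kg × 3.08 × 10^6 m/s)
λ = 6.44 × 10^-14 m

This matches the claimed value.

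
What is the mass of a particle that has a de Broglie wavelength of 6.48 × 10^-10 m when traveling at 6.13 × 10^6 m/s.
1.67 × 10^-31 kg

From the de Broglie relation λ = h/(mv), we solve for m:

m = h/(λv)
m = (6.626 × 10^-34 J·s) / (6.48 × 10^-10 m × 6.13 × 10^6 m/s)
m = 1.67 × 10^-31 kg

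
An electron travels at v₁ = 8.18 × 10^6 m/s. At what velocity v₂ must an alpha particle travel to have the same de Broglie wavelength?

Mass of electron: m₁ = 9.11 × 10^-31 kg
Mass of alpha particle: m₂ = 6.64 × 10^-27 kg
v₂ = 1.12 × 10^3 m/s

For equal de Broglie wavelengths: λ₁ = λ₂

h/(m₁v₁) = h/(m₂v₂)
m₁v₁ = m₂v₂
v₂ = v₁ · (m₁/m₂)

v₂ = 8.18 × 10^6 m/s × (9.11 × 10^-31 kg / 6.64 × 10^-27 kg)
v₂ = 1.12 × 10^3 m/s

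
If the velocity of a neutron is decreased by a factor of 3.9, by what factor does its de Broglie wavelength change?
The wavelength increases by a factor of 3.9.

From λ = h/(mv), the wavelength is inversely proportional to velocity:

λ ∝ 1/v

If v → v/3.9, then λ → 3.9λ

When velocity is decreased by a factor of 3.9, the wavelength increases by a factor of 3.9.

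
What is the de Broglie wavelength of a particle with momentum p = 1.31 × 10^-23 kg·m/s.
5.06 × 10^-11 m

Using the de Broglie relation λ = h/p:

λ = h/p
λ = (6.626 × 10^-34 J·s) / (1.31 × 10^-23 kg·m/s)
λ = 5.06 × 10^-11 m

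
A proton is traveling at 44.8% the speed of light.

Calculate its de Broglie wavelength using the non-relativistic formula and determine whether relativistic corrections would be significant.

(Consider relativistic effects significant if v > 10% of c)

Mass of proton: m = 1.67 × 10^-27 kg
Yes, relativistic corrections are needed.

Using the non-relativistic de Broglie formula λ = h/(mv):

v = 44.8% × c = 1.343 × 10^8 m/s

λ = h/(mv)
λ = (6.626 × 10^-34 J·s) / (1.67 × 10^-27 kg × 1.343 × 10^8 m/s)
λ = 2.95 × 10^-15 m

Since v = 44.8% of c > 10% of c, relativistic corrections ARE significant and the actual wavelength would differ from this non-relativistic estimate.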